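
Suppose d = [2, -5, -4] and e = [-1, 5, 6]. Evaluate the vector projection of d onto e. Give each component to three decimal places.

(0.823, -4.113, -4.935)

d · e = 2·(-1) + (-5)·5 + (-4)·6 = -2 - 25 - 24 = -51
|e|² = 1 + 25 + 36 = 62
proj_e d = (-51/62) · (-1, 5, 6) ≈ (0.823, -4.113, -4.935)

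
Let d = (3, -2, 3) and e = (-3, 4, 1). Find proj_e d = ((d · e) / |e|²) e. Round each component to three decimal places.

d · e = 3·(-3) + (-2)·4 + 3·1 = -9 - 8 + 3 = -14
|e|² = 9 + 16 + 1 = 26
proj_e d = (-14/26) · (-3, 4, 1) ≈ (1.615, -2.154, -0.538)

(1.615, -2.154, -0.538)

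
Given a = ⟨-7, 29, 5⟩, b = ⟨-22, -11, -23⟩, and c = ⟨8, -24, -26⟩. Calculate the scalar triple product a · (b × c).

b × c:
i: (-11)·(-26) - (-23)·(-24) = 286 - 552 = -266
j: (-23)·8 - (-22)·(-26) = -184 - 572 = -756
k: (-22)·(-24) - (-11)·8 = 528 - (-88) = 616
b × c = (-266, -756, 616)
a · (b × c) = (-7)·(-266) + 29·(-756) + 5·616 = 1862 - 21924 + 3080 = -16982

-16982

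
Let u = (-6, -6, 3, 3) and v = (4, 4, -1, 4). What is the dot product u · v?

u · v = (-6)·4 + (-6)·4 + 3·(-1) + 3·4 = -24 - 24 - 3 + 12 = -39

-39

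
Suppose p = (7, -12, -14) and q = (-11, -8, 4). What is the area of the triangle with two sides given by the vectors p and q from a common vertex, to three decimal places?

i: (-12)·4 - (-14)·(-8) = -48 - 112 = -160
j: (-14)·(-11) - 7·4 = 154 - 28 = 126
k: 7·(-8) - (-12)·(-11) = -56 - 132 = -188
p × q = (-160, 126, -188)
|p × q| = √((-160)² + 126² + (-188)²) = √76820 ≈ 277.1642
area = ½ · 277.1642 ≈ 138.582

138.582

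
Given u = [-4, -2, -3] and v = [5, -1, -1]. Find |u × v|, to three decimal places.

i: (-2)·(-1) - (-3)·(-1) = 2 - 3 = -1
j: (-3)·5 - (-4)·(-1) = -15 - 4 = -19
k: (-4)·(-1) - (-2)·5 = 4 - (-10) = 14
u × v = (-1, -19, 14)
|u × v| = √((-1)² + (-19)² + 14²) = √558 ≈ 23.6220

23.622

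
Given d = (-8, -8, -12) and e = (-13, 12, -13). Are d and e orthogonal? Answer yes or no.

d · e = (-8)·(-13) + (-8)·12 + (-12)·(-13) = 104 - 96 + 156 = 164
Nonzero, so the vectors are not orthogonal.

no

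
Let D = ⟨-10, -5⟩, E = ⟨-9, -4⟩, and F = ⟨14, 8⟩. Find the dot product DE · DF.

DE = E − D = (1, 1)
DF = F − D = (24, 13)
DE · DF = 1·24 + 1·13 = 24 + 13 = 37

37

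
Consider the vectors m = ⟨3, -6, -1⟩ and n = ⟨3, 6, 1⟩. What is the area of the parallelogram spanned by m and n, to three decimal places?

i: (-6)·1 - (-1)·6 = -6 - (-6) = 0
j: (-1)·3 - 3·1 = -3 - 3 = -6
k: 3·6 - (-6)·3 = 18 - (-18) = 36
m × n = (0, -6, 36)
|m × n| = √(0² + (-6)² + 36²) = √1332 ≈ 36.4966

36.497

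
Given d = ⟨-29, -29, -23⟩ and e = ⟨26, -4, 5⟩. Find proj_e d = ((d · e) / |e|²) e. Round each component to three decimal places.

d · e = (-29)·26 + (-29)·(-4) + (-23)·5 = -754 + 116 - 115 = -753
|e|² = 676 + 16 + 25 = 717
proj_e d = (-753/717) · (26, -4, 5) ≈ (-27.305, 4.201, -5.251)

(-27.305, 4.201, -5.251)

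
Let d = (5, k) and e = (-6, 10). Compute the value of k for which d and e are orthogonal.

d · e = 5·(-6) + k·10 = -30 + 10k
Set equal to 0: 10k = 30, so k = 3.

3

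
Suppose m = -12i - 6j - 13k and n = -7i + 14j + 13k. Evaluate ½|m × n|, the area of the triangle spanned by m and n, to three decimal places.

170.239

i: (-6)·13 - (-13)·14 = -78 - (-182) = 104
j: (-13)·(-7) - (-12)·13 = 91 - (-156) = 247
k: (-12)·14 - (-6)·(-7) = -168 - 42 = -210
m × n = (104, 247, -210)
|m × n| = √(104² + 247² + (-210)²) = √115925 ≈ 340.4776
area = ½ · 340.4776 ≈ 170.239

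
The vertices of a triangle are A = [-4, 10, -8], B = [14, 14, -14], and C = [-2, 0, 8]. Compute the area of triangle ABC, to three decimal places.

AB = (18, 4, -6),  AC = (2, -10, 16)
i: 4·16 - (-6)·(-10) = 64 - 60 = 4
j: (-6)·2 - 18·16 = -12 - 288 = -300
k: 18·(-10) - 4·2 = -180 - 8 = -188
AB × AC = (4, -300, -188)
|AB × AC| = √125360 ≈ 354.0621
area = ½ · 354.0621 ≈ 177.031

177.031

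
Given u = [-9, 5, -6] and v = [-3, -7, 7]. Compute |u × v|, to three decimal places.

112.668

i: 5·7 - (-6)·(-7) = 35 - 42 = -7
j: (-6)·(-3) - (-9)·7 = 18 - (-63) = 81
k: (-9)·(-7) - 5·(-3) = 63 - (-15) = 78
u × v = (-7, 81, 78)
|u × v| = √((-7)² + 81² + 78²) = √12694 ≈ 112.6677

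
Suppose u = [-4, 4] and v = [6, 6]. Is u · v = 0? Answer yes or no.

yes

u · v = (-4)·6 + 4·6 = -24 + 24 = 0
Zero, so the vectors are orthogonal.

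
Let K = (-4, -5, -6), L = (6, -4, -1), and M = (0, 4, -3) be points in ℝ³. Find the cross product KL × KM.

(-42, -10, 86)

KL = (10, 1, 5)
KM = (4, 9, 3)
i: 1·3 - 5·9 = 3 - 45 = -42
j: 5·4 - 10·3 = 20 - 30 = -10
k: 10·9 - 1·4 = 90 - 4 = 86
KL × KM = (-42, -10, 86)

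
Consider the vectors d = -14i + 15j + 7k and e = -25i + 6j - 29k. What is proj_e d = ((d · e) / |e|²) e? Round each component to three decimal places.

d · e = (-14)·(-25) + 15·6 + 7·(-29) = 350 + 90 - 203 = 237
|e|² = 625 + 36 + 841 = 1502
proj_e d = (237/1502) · (-25, 6, -29) ≈ (-3.945, 0.947, -4.576)

(-3.945, 0.947, -4.576)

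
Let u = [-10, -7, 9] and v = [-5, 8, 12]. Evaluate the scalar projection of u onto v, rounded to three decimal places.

6.682

u · v = (-10)·(-5) + (-7)·8 + 9·12 = 50 - 56 + 108 = 102
|v| = √(25 + 64 + 144) = √233 ≈ 15.2643
comp_v u = 102 / √233 ≈ 6.682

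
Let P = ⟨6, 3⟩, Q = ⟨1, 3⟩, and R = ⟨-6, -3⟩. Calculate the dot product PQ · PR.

PQ = Q − P = (-5, 0)
PR = R − P = (-12, -6)
PQ · PR = (-5)·(-12) + 0·(-6) = 60 + 0 = 60

60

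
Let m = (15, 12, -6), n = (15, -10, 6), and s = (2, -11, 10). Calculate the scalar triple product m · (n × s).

n × s:
i: (-10)·10 - 6·(-11) = -100 - (-66) = -34
j: 6·2 - 15·10 = 12 - 150 = -138
k: 15·(-11) - (-10)·2 = -165 - (-20) = -145
n × s = (-34, -138, -145)
m · (n × s) = 15·(-34) + 12·(-138) + (-6)·(-145) = -510 - 1656 + 870 = -1296

-1296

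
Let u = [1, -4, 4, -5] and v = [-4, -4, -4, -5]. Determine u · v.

21

u · v = 1·(-4) + (-4)·(-4) + 4·(-4) + (-5)·(-5) = -4 + 16 - 16 + 25 = 21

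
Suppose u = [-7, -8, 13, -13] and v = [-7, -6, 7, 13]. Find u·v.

19

u · v = (-7)·(-7) + (-8)·(-6) + 13·7 + (-13)·13 = 49 + 48 + 91 - 169 = 19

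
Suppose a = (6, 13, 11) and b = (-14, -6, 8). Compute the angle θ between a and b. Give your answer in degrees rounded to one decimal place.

103.8

a · b = 6·(-14) + 13·(-6) + 11·8 = -84 - 78 + 88 = -74
|a|² = 36 + 169 + 121 = 326,  |a| = √326 ≈ 18.055470
|b|² = 196 + 36 + 64 = 296,  |b| = √296 ≈ 17.204651
cos θ = -74 / (18.055470 · 17.204651) ≈ -0.23822
θ = arccos(-0.23822) ≈ 103.8°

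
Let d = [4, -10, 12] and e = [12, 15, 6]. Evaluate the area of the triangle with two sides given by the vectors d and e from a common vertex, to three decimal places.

161.555

i: (-10)·6 - 12·15 = -60 - 180 = -240
j: 12·12 - 4·6 = 144 - 24 = 120
k: 4·15 - (-10)·12 = 60 - (-120) = 180
d × e = (-240, 120, 180)
|d × e| = √((-240)² + 120² + 180²) = √104400 ≈ 323.1099
area = ½ · 323.1099 ≈ 161.555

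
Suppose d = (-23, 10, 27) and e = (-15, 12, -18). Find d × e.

(-504, -819, -126)

i: 10·(-18) - 27·12 = -180 - 324 = -504
j: 27·(-15) - (-23)·(-18) = -405 - 414 = -819
k: (-23)·12 - 10·(-15) = -276 - (-150) = -126
d × e = (-504, -819, -126)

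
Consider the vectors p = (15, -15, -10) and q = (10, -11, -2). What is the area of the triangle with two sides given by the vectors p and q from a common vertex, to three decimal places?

53.677

i: (-15)·(-2) - (-10)·(-11) = 30 - 110 = -80
j: (-10)·10 - 15·(-2) = -100 - (-30) = -70
k: 15·(-11) - (-15)·10 = -165 - (-150) = -15
p × q = (-80, -70, -15)
|p × q| = √((-80)² + (-70)² + (-15)²) = √11525 ≈ 107.3546
area = ½ · 107.3546 ≈ 53.677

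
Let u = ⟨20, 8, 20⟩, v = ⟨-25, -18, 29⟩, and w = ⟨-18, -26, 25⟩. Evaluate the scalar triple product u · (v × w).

13424

v × w:
i: (-18)·25 - 29·(-26) = -450 - (-754) = 304
j: 29·(-18) - (-25)·25 = -522 - (-625) = 103
k: (-25)·(-26) - (-18)·(-18) = 650 - 324 = 326
v × w = (304, 103, 326)
u · (v × w) = 20·304 + 8·103 + 20·326 = 6080 + 824 + 6520 = 13424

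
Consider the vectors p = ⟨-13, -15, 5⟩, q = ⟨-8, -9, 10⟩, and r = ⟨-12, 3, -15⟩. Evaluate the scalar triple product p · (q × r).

q × r:
i: (-9)·(-15) - 10·3 = 135 - 30 = 105
j: 10·(-12) - (-8)·(-15) = -120 - 120 = -240
k: (-8)·3 - (-9)·(-12) = -24 - 108 = -132
q × r = (105, -240, -132)
p · (q × r) = (-13)·105 + (-15)·(-240) + 5·(-132) = -1365 + 3600 - 660 = 1575

1575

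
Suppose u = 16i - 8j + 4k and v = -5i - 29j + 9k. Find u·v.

u · v = 16·(-5) + (-8)·(-29) + 4·9 = -80 + 232 + 36 = 188

188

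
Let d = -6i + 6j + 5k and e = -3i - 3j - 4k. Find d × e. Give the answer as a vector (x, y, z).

(-9, -39, 36)

i: 6·(-4) - 5·(-3) = -24 - (-15) = -9
j: 5·(-3) - (-6)·(-4) = -15 - 24 = -39
k: (-6)·(-3) - 6·(-3) = 18 - (-18) = 36
d × e = (-9, -39, 36)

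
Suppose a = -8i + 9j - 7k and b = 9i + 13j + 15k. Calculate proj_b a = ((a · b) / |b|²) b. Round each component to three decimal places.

(-1.137, -1.642, -1.895)

a · b = (-8)·9 + 9·13 + (-7)·15 = -72 + 117 - 105 = -60
|b|² = 81 + 169 + 225 = 475
proj_b a = (-60/475) · (9, 13, 15) ≈ (-1.137, -1.642, -1.895)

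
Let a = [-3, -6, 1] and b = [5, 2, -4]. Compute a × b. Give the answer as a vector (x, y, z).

i: (-6)·(-4) - 1·2 = 24 - 2 = 22
j: 1·5 - (-3)·(-4) = 5 - 12 = -7
k: (-3)·2 - (-6)·5 = -6 - (-30) = 24
a × b = (22, -7, 24)

(22, -7, 24)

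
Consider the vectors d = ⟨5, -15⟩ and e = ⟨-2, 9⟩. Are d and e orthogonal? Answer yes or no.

d · e = 5·(-2) + (-15)·9 = -10 - 135 = -145
Nonzero, so the vectors are not orthogonal.

no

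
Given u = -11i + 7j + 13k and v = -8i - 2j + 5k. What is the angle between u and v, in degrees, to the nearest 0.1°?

u · v = (-11)·(-8) + 7·(-2) + 13·5 = 88 - 14 + 65 = 139
|u|² = 121 + 49 + 169 = 339,  |u| = √339 ≈ 18.411953
|v|² = 64 + 4 + 25 = 93,  |v| = √93 ≈ 9.643651
cos θ = 139 / (18.411953 · 9.643651) ≈ 0.78284
θ = arccos(0.78284) ≈ 38.5°

38.5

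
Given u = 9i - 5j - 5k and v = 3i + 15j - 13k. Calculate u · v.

u · v = 9·3 + (-5)·15 + (-5)·(-13) = 27 - 75 + 65 = 17

17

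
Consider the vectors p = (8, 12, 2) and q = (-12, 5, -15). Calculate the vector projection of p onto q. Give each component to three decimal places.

(2.010, -0.838, 2.513)

p · q = 8·(-12) + 12·5 + 2·(-15) = -96 + 60 - 30 = -66
|q|² = 144 + 25 + 225 = 394
proj_q p = (-66/394) · (-12, 5, -15) ≈ (2.010, -0.838, 2.513)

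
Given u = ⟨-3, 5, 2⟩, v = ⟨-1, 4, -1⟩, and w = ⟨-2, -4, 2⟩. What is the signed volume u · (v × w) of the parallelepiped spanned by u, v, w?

v × w:
i: 4·2 - (-1)·(-4) = 8 - 4 = 4
j: (-1)·(-2) - (-1)·2 = 2 - (-2) = 4
k: (-1)·(-4) - 4·(-2) = 4 - (-8) = 12
v × w = (4, 4, 12)
u · (v × w) = (-3)·4 + 5·4 + 2·12 = -12 + 20 + 24 = 32

32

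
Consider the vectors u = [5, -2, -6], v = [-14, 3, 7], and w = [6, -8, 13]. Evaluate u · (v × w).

-537

v × w:
i: 3·13 - 7·(-8) = 39 - (-56) = 95
j: 7·6 - (-14)·13 = 42 - (-182) = 224
k: (-14)·(-8) - 3·6 = 112 - 18 = 94
v × w = (95, 224, 94)
u · (v × w) = 5·95 + (-2)·224 + (-6)·94 = 475 - 448 - 564 = -537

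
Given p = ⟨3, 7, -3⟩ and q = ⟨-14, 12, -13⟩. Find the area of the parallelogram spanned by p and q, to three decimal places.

i: 7·(-13) - (-3)·12 = -91 - (-36) = -55
j: (-3)·(-14) - 3·(-13) = 42 - (-39) = 81
k: 3·12 - 7·(-14) = 36 - (-98) = 134
p × q = (-55, 81, 134)
|p × q| = √((-55)² + 81² + 134²) = √27542 ≈ 165.9578

165.958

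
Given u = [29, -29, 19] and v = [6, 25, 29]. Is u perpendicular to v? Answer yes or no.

u · v = 29·6 + (-29)·25 + 19·29 = 174 - 725 + 551 = 0
Zero, so the vectors are orthogonal.

yes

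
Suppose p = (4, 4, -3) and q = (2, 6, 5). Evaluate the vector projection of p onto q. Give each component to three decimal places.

p · q = 4·2 + 4·6 + (-3)·5 = 8 + 24 - 15 = 17
|q|² = 4 + 36 + 25 = 65
proj_q p = (17/65) · (2, 6, 5) ≈ (0.523, 1.569, 1.308)

(0.523, 1.569, 1.308)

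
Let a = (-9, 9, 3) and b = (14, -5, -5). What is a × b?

(-30, -3, -81)

i: 9·(-5) - 3·(-5) = -45 - (-15) = -30
j: 3·14 - (-9)·(-5) = 42 - 45 = -3
k: (-9)·(-5) - 9·14 = 45 - 126 = -81
a × b = (-30, -3, -81)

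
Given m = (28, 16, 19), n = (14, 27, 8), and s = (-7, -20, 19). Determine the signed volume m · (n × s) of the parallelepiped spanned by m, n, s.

n × s:
i: 27·19 - 8·(-20) = 513 - (-160) = 673
j: 8·(-7) - 14·19 = -56 - 266 = -322
k: 14·(-20) - 27·(-7) = -280 - (-189) = -91
n × s = (673, -322, -91)
m · (n × s) = 28·673 + 16·(-322) + 19·(-91) = 18844 - 5152 - 1729 = 11963

11963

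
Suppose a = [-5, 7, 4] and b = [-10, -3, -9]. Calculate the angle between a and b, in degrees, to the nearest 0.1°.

a · b = (-5)·(-10) + 7·(-3) + 4·(-9) = 50 - 21 - 36 = -7
|a|² = 25 + 49 + 16 = 90,  |a| = √90 ≈ 9.486833
|b|² = 100 + 9 + 81 = 190,  |b| = √190 ≈ 13.784049
cos θ = -7 / (9.486833 · 13.784049) ≈ -0.05353
θ = arccos(-0.05353) ≈ 93.1°

93.1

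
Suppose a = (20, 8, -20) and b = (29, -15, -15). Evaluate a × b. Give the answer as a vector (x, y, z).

i: 8·(-15) - (-20)·(-15) = -120 - 300 = -420
j: (-20)·29 - 20·(-15) = -580 - (-300) = -280
k: 20·(-15) - 8·29 = -300 - 232 = -532
a × b = (-420, -280, -532)

(-420, -280, -532)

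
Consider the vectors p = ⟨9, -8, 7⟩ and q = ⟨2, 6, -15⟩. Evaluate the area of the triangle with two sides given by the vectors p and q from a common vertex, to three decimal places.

i: (-8)·(-15) - 7·6 = 120 - 42 = 78
j: 7·2 - 9·(-15) = 14 - (-135) = 149
k: 9·6 - (-8)·2 = 54 - (-16) = 70
p × q = (78, 149, 70)
|p × q| = √(78² + 149² + 70²) = √33185 ≈ 182.1675
area = ½ · 182.1675 ≈ 91.084

91.084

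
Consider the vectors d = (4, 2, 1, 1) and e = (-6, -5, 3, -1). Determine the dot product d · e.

-32

d · e = 4·(-6) + 2·(-5) + 1·3 + 1·(-1) = -24 - 10 + 3 - 1 = -32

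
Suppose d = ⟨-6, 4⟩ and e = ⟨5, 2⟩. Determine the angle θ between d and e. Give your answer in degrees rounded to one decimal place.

d · e = (-6)·5 + 4·2 = -30 + 8 = -22
|d|² = 36 + 16 = 52,  |d| = √52 ≈ 7.211103
|e|² = 25 + 4 = 29,  |e| = √29 ≈ 5.385165
cos θ = -22 / (7.211103 · 5.385165) ≈ -0.56653
θ = arccos(-0.56653) ≈ 124.5°

124.5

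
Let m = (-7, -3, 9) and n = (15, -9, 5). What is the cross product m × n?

i: (-3)·5 - 9·(-9) = -15 - (-81) = 66
j: 9·15 - (-7)·5 = 135 - (-35) = 170
k: (-7)·(-9) - (-3)·15 = 63 - (-45) = 108
m × n = (66, 170, 108)

(66, 170, 108)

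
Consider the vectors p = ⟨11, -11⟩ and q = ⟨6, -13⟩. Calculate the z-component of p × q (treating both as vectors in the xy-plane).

11·(-13) - (-11)·6 = -143 - (-66) = -77

-77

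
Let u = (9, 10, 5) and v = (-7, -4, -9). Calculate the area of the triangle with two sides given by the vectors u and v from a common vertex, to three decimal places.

i: 10·(-9) - 5·(-4) = -90 - (-20) = -70
j: 5·(-7) - 9·(-9) = -35 - (-81) = 46
k: 9·(-4) - 10·(-7) = -36 - (-70) = 34
u × v = (-70, 46, 34)
|u × v| = √((-70)² + 46² + 34²) = √8172 ≈ 90.3991
area = ½ · 90.3991 ≈ 45.200

45.200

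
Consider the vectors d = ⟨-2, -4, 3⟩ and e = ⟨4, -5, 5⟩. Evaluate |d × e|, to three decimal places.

i: (-4)·5 - 3·(-5) = -20 - (-15) = -5
j: 3·4 - (-2)·5 = 12 - (-10) = 22
k: (-2)·(-5) - (-4)·4 = 10 - (-16) = 26
d × e = (-5, 22, 26)
|d × e| = √((-5)² + 22² + 26²) = √1185 ≈ 34.4238

34.424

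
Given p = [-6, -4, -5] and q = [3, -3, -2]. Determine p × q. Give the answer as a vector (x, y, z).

i: (-4)·(-2) - (-5)·(-3) = 8 - 15 = -7
j: (-5)·3 - (-6)·(-2) = -15 - 12 = -27
k: (-6)·(-3) - (-4)·3 = 18 - (-12) = 30
p × q = (-7, -27, 30)

(-7, -27, 30)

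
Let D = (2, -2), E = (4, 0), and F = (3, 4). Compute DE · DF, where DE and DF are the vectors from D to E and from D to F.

14

DE = E − D = (2, 2)
DF = F − D = (1, 6)
DE · DF = 2·1 + 2·6 = 2 + 12 = 14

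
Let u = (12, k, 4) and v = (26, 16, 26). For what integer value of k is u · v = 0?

-26

u · v = 12·26 + k·16 + 4·26 = 416 + 16k
Set equal to 0: 16k = -416, so k = -26.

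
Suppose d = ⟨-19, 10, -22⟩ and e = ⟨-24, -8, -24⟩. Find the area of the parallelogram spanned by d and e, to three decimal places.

i: 10·(-24) - (-22)·(-8) = -240 - 176 = -416
j: (-22)·(-24) - (-19)·(-24) = 528 - 456 = 72
k: (-19)·(-8) - 10·(-24) = 152 - (-240) = 392
d × e = (-416, 72, 392)
|d × e| = √((-416)² + 72² + 392²) = √331904 ≈ 576.1111

576.111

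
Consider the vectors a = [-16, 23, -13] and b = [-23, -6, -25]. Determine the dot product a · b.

a · b = (-16)·(-23) + 23·(-6) + (-13)·(-25) = 368 - 138 + 325 = 555

555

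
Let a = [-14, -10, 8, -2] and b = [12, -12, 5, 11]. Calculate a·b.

a · b = (-14)·12 + (-10)·(-12) + 8·5 + (-2)·11 = -168 + 120 + 40 - 22 = -30

-30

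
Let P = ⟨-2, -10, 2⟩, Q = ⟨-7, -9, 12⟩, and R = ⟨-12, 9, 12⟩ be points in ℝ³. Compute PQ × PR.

(-180, -50, -85)

PQ = (-5, 1, 10)
PR = (-10, 19, 10)
i: 1·10 - 10·19 = 10 - 190 = -180
j: 10·(-10) - (-5)·10 = -100 - (-50) = -50
k: (-5)·19 - 1·(-10) = -95 - (-10) = -85
PQ × PR = (-180, -50, -85)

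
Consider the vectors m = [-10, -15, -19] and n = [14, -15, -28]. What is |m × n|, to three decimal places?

667.788

i: (-15)·(-28) - (-19)·(-15) = 420 - 285 = 135
j: (-19)·14 - (-10)·(-28) = -266 - 280 = -546
k: (-10)·(-15) - (-15)·14 = 150 - (-210) = 360
m × n = (135, -546, 360)
|m × n| = √(135² + (-546)² + 360²) = √445941 ≈ 667.7881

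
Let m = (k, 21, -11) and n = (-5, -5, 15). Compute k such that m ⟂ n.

-54

m · n = k·(-5) + 21·(-5) + (-11)·15 = -270 - 5k
Set equal to 0: -5k = 270, so k = -54.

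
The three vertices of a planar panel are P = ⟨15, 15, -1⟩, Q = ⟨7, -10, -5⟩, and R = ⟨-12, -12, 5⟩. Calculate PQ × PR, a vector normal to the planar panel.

PQ = (-8, -25, -4)
PR = (-27, -27, 6)
i: (-25)·6 - (-4)·(-27) = -150 - 108 = -258
j: (-4)·(-27) - (-8)·6 = 108 - (-48) = 156
k: (-8)·(-27) - (-25)·(-27) = 216 - 675 = -459
PQ × PR = (-258, 156, -459)

(-258, 156, -459)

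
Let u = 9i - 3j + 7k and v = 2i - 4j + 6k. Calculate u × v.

(10, -40, -30)

i: (-3)·6 - 7·(-4) = -18 - (-28) = 10
j: 7·2 - 9·6 = 14 - 54 = -40
k: 9·(-4) - (-3)·2 = -36 - (-6) = -30
u × v = (10, -40, -30)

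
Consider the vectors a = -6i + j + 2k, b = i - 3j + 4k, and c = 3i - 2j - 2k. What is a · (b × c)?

-56

b × c:
i: (-3)·(-2) - 4·(-2) = 6 - (-8) = 14
j: 4·3 - 1·(-2) = 12 - (-2) = 14
k: 1·(-2) - (-3)·3 = -2 - (-9) = 7
b × c = (14, 14, 7)
a · (b × c) = (-6)·14 + 1·14 + 2·7 = -84 + 14 + 14 = -56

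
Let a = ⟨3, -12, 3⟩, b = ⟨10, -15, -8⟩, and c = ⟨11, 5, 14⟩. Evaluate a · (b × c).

b × c:
i: (-15)·14 - (-8)·5 = -210 - (-40) = -170
j: (-8)·11 - 10·14 = -88 - 140 = -228
k: 10·5 - (-15)·11 = 50 - (-165) = 215
b × c = (-170, -228, 215)
a · (b × c) = 3·(-170) + (-12)·(-228) + 3·215 = -510 + 2736 + 645 = 2871

2871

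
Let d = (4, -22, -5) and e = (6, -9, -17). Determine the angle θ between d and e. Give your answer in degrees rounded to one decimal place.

48.3

d · e = 4·6 + (-22)·(-9) + (-5)·(-17) = 24 + 198 + 85 = 307
|d|² = 16 + 484 + 25 = 525,  |d| = √525 ≈ 22.912878
|e|² = 36 + 81 + 289 = 406,  |e| = √406 ≈ 20.149442
cos θ = 307 / (22.912878 · 20.149442) ≈ 0.66496
θ = arccos(0.66496) ≈ 48.3°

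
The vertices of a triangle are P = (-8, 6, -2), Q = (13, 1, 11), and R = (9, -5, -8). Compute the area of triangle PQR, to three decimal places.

PQ = (21, -5, 13),  PR = (17, -11, -6)
i: (-5)·(-6) - 13·(-11) = 30 - (-143) = 173
j: 13·17 - 21·(-6) = 221 - (-126) = 347
k: 21·(-11) - (-5)·17 = -231 - (-85) = -146
PQ × PR = (173, 347, -146)
|PQ × PR| = √171654 ≈ 414.3115
area = ½ · 414.3115 ≈ 207.156

207.156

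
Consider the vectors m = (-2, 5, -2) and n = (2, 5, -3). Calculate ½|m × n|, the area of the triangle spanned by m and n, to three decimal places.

11.456

i: 5·(-3) - (-2)·5 = -15 - (-10) = -5
j: (-2)·2 - (-2)·(-3) = -4 - 6 = -10
k: (-2)·5 - 5·2 = -10 - 10 = -20
m × n = (-5, -10, -20)
|m × n| = √((-5)² + (-10)² + (-20)²) = √525 ≈ 22.9129
area = ½ · 22.9129 ≈ 11.456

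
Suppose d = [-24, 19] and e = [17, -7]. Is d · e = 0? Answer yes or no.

d · e = (-24)·17 + 19·(-7) = -408 - 133 = -541
Nonzero, so the vectors are not orthogonal.

no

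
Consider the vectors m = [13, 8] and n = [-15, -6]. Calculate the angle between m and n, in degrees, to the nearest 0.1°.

m · n = 13·(-15) + 8·(-6) = -195 - 48 = -243
|m|² = 169 + 64 = 233,  |m| = √233 ≈ 15.264338
|n|² = 225 + 36 = 261,  |n| = √261 ≈ 16.155494
cos θ = -243 / (15.264338 · 16.155494) ≈ -0.98539
θ = arccos(-0.98539) ≈ 170.2°

170.2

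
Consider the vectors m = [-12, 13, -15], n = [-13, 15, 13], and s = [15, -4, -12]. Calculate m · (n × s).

n × s:
i: 15·(-12) - 13·(-4) = -180 - (-52) = -128
j: 13·15 - (-13)·(-12) = 195 - 156 = 39
k: (-13)·(-4) - 15·15 = 52 - 225 = -173
n × s = (-128, 39, -173)
m · (n × s) = (-12)·(-128) + 13·39 + (-15)·(-173) = 1536 + 507 + 2595 = 4638

4638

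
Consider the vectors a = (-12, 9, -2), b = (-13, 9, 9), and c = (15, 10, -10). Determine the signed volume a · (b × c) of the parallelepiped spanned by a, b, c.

b × c:
i: 9·(-10) - 9·10 = -90 - 90 = -180
j: 9·15 - (-13)·(-10) = 135 - 130 = 5
k: (-13)·10 - 9·15 = -130 - 135 = -265
b × c = (-180, 5, -265)
a · (b × c) = (-12)·(-180) + 9·5 + (-2)·(-265) = 2160 + 45 + 530 = 2735

2735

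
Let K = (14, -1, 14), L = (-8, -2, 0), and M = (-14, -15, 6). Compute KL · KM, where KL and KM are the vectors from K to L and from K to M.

742

KL = L − K = (-22, -1, -14)
KM = M − K = (-28, -14, -8)
KL · KM = (-22)·(-28) + (-1)·(-14) + (-14)·(-8) = 616 + 14 + 112 = 742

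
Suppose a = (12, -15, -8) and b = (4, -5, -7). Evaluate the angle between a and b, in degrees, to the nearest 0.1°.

24.9

a · b = 12·4 + (-15)·(-5) + (-8)·(-7) = 48 + 75 + 56 = 179
|a|² = 144 + 225 + 64 = 433,  |a| = √433 ≈ 20.808652
|b|² = 16 + 25 + 49 = 90,  |b| = √90 ≈ 9.486833
cos θ = 179 / (20.808652 · 9.486833) ≈ 0.90675
θ = arccos(0.90675) ≈ 24.9°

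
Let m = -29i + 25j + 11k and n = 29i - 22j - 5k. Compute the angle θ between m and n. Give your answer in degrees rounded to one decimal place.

m · n = (-29)·29 + 25·(-22) + 11·(-5) = -841 - 550 - 55 = -1446
|m|² = 841 + 625 + 121 = 1587,  |m| = √1587 ≈ 39.837169
|n|² = 841 + 484 + 25 = 1350,  |n| = √1350 ≈ 36.742346
cos θ = -1446 / (39.837169 · 36.742346) ≈ -0.98790
θ = arccos(-0.98790) ≈ 171.1°

171.1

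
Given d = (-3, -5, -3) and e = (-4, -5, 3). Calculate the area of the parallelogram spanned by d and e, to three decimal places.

i: (-5)·3 - (-3)·(-5) = -15 - 15 = -30
j: (-3)·(-4) - (-3)·3 = 12 - (-9) = 21
k: (-3)·(-5) - (-5)·(-4) = 15 - 20 = -5
d × e = (-30, 21, -5)
|d × e| = √((-30)² + 21² + (-5)²) = √1366 ≈ 36.9594

36.959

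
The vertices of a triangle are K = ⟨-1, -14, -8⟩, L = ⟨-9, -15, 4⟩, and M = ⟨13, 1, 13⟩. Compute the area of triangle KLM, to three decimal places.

KL = (-8, -1, 12),  KM = (14, 15, 21)
i: (-1)·21 - 12·15 = -21 - 180 = -201
j: 12·14 - (-8)·21 = 168 - (-168) = 336
k: (-8)·15 - (-1)·14 = -120 - (-14) = -106
KL × KM = (-201, 336, -106)
|KL × KM| = √164533 ≈ 405.6267
area = ½ · 405.6267 ≈ 202.813

202.813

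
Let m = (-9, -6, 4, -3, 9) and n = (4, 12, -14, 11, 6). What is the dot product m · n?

m · n = (-9)·4 + (-6)·12 + 4·(-14) + (-3)·11 + 9·6 = -36 - 72 - 56 - 33 + 54 = -143

-143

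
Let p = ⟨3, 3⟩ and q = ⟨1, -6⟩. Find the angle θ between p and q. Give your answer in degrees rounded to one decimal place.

p · q = 3·1 + 3·(-6) = 3 - 18 = -15
|p|² = 9 + 9 = 18,  |p| = √18 ≈ 4.242641
|q|² = 1 + 36 = 37,  |q| = √37 ≈ 6.082763
cos θ = -15 / (4.242641 · 6.082763) ≈ -0.58124
θ = arccos(-0.58124) ≈ 125.5°

125.5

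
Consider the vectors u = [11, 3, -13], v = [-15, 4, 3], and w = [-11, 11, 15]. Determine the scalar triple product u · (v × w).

2446

v × w:
i: 4·15 - 3·11 = 60 - 33 = 27
j: 3·(-11) - (-15)·15 = -33 - (-225) = 192
k: (-15)·11 - 4·(-11) = -165 - (-44) = -121
v × w = (27, 192, -121)
u · (v × w) = 11·27 + 3·192 + (-13)·(-121) = 297 + 576 + 1573 = 2446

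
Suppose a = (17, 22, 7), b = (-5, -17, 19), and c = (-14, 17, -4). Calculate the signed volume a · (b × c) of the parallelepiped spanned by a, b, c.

-12888

b × c:
i: (-17)·(-4) - 19·17 = 68 - 323 = -255
j: 19·(-14) - (-5)·(-4) = -266 - 20 = -286
k: (-5)·17 - (-17)·(-14) = -85 - 238 = -323
b × c = (-255, -286, -323)
a · (b × c) = 17·(-255) + 22·(-286) + 7·(-323) = -4335 - 6292 - 2261 = -12888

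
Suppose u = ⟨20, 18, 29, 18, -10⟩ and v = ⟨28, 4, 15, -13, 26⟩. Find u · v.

u · v = 20·28 + 18·4 + 29·15 + 18·(-13) + (-10)·26 = 560 + 72 + 435 - 234 - 260 = 573

573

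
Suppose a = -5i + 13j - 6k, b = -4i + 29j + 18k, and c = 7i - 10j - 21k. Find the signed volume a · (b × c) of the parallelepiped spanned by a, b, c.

b × c:
i: 29·(-21) - 18·(-10) = -609 - (-180) = -429
j: 18·7 - (-4)·(-21) = 126 - 84 = 42
k: (-4)·(-10) - 29·7 = 40 - 203 = -163
b × c = (-429, 42, -163)
a · (b × c) = (-5)·(-429) + 13·42 + (-6)·(-163) = 2145 + 546 + 978 = 3669

3669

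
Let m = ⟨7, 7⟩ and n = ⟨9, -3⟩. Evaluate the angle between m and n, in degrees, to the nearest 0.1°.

m · n = 7·9 + 7·(-3) = 63 - 21 = 42
|m|² = 49 + 49 = 98,  |m| = √98 ≈ 9.899495
|n|² = 81 + 9 = 90,  |n| = √90 ≈ 9.486833
cos θ = 42 / (9.899495 · 9.486833) ≈ 0.44721
θ = arccos(0.44721) ≈ 63.4°

63.4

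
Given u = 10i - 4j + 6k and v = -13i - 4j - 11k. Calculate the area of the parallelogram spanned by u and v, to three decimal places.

118.794

i: (-4)·(-11) - 6·(-4) = 44 - (-24) = 68
j: 6·(-13) - 10·(-11) = -78 - (-110) = 32
k: 10·(-4) - (-4)·(-13) = -40 - 52 = -92
u × v = (68, 32, -92)
|u × v| = √(68² + 32² + (-92)²) = √14112 ≈ 118.7939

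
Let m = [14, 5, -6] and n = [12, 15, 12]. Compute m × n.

(150, -240, 150)

i: 5·12 - (-6)·15 = 60 - (-90) = 150
j: (-6)·12 - 14·12 = -72 - 168 = -240
k: 14·15 - 5·12 = 210 - 60 = 150
m × n = (150, -240, 150)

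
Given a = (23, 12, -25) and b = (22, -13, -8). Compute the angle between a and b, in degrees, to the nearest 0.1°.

55.2

a · b = 23·22 + 12·(-13) + (-25)·(-8) = 506 - 156 + 200 = 550
|a|² = 529 + 144 + 625 = 1298,  |a| = √1298 ≈ 36.027767
|b|² = 484 + 169 + 64 = 717,  |b| = √717 ≈ 26.776856
cos θ = 550 / (36.027767 · 26.776856) ≈ 0.57012
θ = arccos(0.57012) ≈ 55.2°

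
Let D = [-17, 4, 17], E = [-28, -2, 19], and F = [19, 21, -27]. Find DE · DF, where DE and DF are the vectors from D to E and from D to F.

DE = E − D = (-11, -6, 2)
DF = F − D = (36, 17, -44)
DE · DF = (-11)·36 + (-6)·17 + 2·(-44) = -396 - 102 - 88 = -586

-586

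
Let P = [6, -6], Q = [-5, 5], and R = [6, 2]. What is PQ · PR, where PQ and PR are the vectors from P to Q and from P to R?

PQ = Q − P = (-11, 11)
PR = R − P = (0, 8)
PQ · PR = (-11)·0 + 11·8 = 0 + 88 = 88

88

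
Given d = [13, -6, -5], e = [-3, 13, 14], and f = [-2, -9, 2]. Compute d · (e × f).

e × f:
i: 13·2 - 14·(-9) = 26 - (-126) = 152
j: 14·(-2) - (-3)·2 = -28 - (-6) = -22
k: (-3)·(-9) - 13·(-2) = 27 - (-26) = 53
e × f = (152, -22, 53)
d · (e × f) = 13·152 + (-6)·(-22) + (-5)·53 = 1976 + 132 - 265 = 1843

1843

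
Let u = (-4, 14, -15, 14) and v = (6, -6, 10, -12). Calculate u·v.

-426

u · v = (-4)·6 + 14·(-6) + (-15)·10 + 14·(-12) = -24 - 84 - 150 - 168 = -426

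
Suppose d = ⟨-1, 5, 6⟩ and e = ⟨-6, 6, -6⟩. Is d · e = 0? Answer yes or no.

yes

d · e = (-1)·(-6) + 5·6 + 6·(-6) = 6 + 30 - 36 = 0
Zero, so the vectors are orthogonal.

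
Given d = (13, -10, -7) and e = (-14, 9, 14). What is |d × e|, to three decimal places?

116.250

i: (-10)·14 - (-7)·9 = -140 - (-63) = -77
j: (-7)·(-14) - 13·14 = 98 - 182 = -84
k: 13·9 - (-10)·(-14) = 117 - 140 = -23
d × e = (-77, -84, -23)
|d × e| = √((-77)² + (-84)² + (-23)²) = √13514 ≈ 116.2497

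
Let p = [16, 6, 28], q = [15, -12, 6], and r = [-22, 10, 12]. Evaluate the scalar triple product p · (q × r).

q × r:
i: (-12)·12 - 6·10 = -144 - 60 = -204
j: 6·(-22) - 15·12 = -132 - 180 = -312
k: 15·10 - (-12)·(-22) = 150 - 264 = -114
q × r = (-204, -312, -114)
p · (q × r) = 16·(-204) + 6·(-312) + 28·(-114) = -3264 - 1872 - 3192 = -8328

-8328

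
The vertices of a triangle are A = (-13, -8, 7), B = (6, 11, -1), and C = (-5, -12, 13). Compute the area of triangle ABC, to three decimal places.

AB = (19, 19, -8),  AC = (8, -4, 6)
i: 19·6 - (-8)·(-4) = 114 - 32 = 82
j: (-8)·8 - 19·6 = -64 - 114 = -178
k: 19·(-4) - 19·8 = -76 - 152 = -228
AB × AC = (82, -178, -228)
|AB × AC| = √90392 ≈ 300.6526
area = ½ · 300.6526 ≈ 150.326

150.326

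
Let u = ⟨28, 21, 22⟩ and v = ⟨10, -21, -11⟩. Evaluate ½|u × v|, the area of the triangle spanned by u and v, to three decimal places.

i: 21·(-11) - 22·(-21) = -231 - (-462) = 231
j: 22·10 - 28·(-11) = 220 - (-308) = 528
k: 28·(-21) - 21·10 = -588 - 210 = -798
u × v = (231, 528, -798)
|u × v| = √(231² + 528² + (-798)²) = √968949 ≈ 984.3521
area = ½ · 984.3521 ≈ 492.176

492.176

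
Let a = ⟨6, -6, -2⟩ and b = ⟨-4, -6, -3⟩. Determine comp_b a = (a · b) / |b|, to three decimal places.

a · b = 6·(-4) + (-6)·(-6) + (-2)·(-3) = -24 + 36 + 6 = 18
|b| = √(16 + 36 + 9) = √61 ≈ 7.8102
comp_b a = 18 / √61 ≈ 2.305

2.305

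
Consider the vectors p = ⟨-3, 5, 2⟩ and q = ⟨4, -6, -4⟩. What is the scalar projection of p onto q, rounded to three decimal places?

-6.063

p · q = (-3)·4 + 5·(-6) + 2·(-4) = -12 - 30 - 8 = -50
|q| = √(16 + 36 + 16) = √68 ≈ 8.2462
comp_q p = -50 / √68 ≈ -6.063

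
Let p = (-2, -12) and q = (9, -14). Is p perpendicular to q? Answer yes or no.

no

p · q = (-2)·9 + (-12)·(-14) = -18 + 168 = 150
Nonzero, so the vectors are not orthogonal.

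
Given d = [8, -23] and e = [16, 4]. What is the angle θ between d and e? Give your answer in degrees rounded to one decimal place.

d · e = 8·16 + (-23)·4 = 128 - 92 = 36
|d|² = 64 + 529 = 593,  |d| = √593 ≈ 24.351591
|e|² = 256 + 16 = 272,  |e| = √272 ≈ 16.492423
cos θ = 36 / (24.351591 · 16.492423) ≈ 0.08964
θ = arccos(0.08964) ≈ 84.9°

84.9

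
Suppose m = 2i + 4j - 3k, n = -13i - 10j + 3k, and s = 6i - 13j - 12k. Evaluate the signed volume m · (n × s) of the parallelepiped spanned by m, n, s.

-921

n × s:
i: (-10)·(-12) - 3·(-13) = 120 - (-39) = 159
j: 3·6 - (-13)·(-12) = 18 - 156 = -138
k: (-13)·(-13) - (-10)·6 = 169 - (-60) = 229
n × s = (159, -138, 229)
m · (n × s) = 2·159 + 4·(-138) + (-3)·229 = 318 - 552 - 687 = -921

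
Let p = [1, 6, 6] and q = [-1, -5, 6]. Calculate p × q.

(66, -12, 1)

i: 6·6 - 6·(-5) = 36 - (-30) = 66
j: 6·(-1) - 1·6 = -6 - 6 = -12
k: 1·(-5) - 6·(-1) = -5 - (-6) = 1
p × q = (66, -12, 1)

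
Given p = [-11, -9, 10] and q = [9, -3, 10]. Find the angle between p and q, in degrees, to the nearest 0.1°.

p · q = (-11)·9 + (-9)·(-3) + 10·10 = -99 + 27 + 100 = 28
|p|² = 121 + 81 + 100 = 302,  |p| = √302 ≈ 17.378147
|q|² = 81 + 9 + 100 = 190,  |q| = √190 ≈ 13.784049
cos θ = 28 / (17.378147 · 13.784049) ≈ 0.11689
θ = arccos(0.11689) ≈ 83.3°

83.3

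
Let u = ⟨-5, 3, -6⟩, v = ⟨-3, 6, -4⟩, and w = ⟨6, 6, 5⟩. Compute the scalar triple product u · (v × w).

27

v × w:
i: 6·5 - (-4)·6 = 30 - (-24) = 54
j: (-4)·6 - (-3)·5 = -24 - (-15) = -9
k: (-3)·6 - 6·6 = -18 - 36 = -54
v × w = (54, -9, -54)
u · (v × w) = (-5)·54 + 3·(-9) + (-6)·(-54) = -270 - 27 + 324 = 27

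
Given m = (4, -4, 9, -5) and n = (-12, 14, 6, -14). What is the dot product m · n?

20

m · n = 4·(-12) + (-4)·14 + 9·6 + (-5)·(-14) = -48 - 56 + 54 + 70 = 20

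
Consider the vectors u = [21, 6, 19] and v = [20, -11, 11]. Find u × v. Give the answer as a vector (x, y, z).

(275, 149, -351)

i: 6·11 - 19·(-11) = 66 - (-209) = 275
j: 19·20 - 21·11 = 380 - 231 = 149
k: 21·(-11) - 6·20 = -231 - 120 = -351
u × v = (275, 149, -351)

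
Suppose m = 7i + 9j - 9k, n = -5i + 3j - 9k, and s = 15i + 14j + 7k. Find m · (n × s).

1164

n × s:
i: 3·7 - (-9)·14 = 21 - (-126) = 147
j: (-9)·15 - (-5)·7 = -135 - (-35) = -100
k: (-5)·14 - 3·15 = -70 - 45 = -115
n × s = (147, -100, -115)
m · (n × s) = 7·147 + 9·(-100) + (-9)·(-115) = 1029 - 900 + 1035 = 1164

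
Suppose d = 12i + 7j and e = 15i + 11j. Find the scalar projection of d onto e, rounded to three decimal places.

13.816

d · e = 12·15 + 7·11 = 180 + 77 = 257
|e| = √(225 + 121) = √346 ≈ 18.6011
comp_e d = 257 / √346 ≈ 13.816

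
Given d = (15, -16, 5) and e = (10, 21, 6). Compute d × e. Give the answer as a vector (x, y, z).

i: (-16)·6 - 5·21 = -96 - 105 = -201
j: 5·10 - 15·6 = 50 - 90 = -40
k: 15·21 - (-16)·10 = 315 - (-160) = 475
d × e = (-201, -40, 475)

(-201, -40, 475)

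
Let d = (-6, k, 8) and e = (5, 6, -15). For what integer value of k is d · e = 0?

d · e = (-6)·5 + k·6 + 8·(-15) = -150 + 6k
Set equal to 0: 6k = 150, so k = 25.

25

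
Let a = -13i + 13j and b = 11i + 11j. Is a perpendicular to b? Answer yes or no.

yes

a · b = (-13)·11 + 13·11 = -143 + 143 = 0
Zero, so the vectors are orthogonal.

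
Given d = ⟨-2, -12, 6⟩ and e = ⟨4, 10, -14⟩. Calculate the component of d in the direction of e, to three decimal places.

-12.002

d · e = (-2)·4 + (-12)·10 + 6·(-14) = -8 - 120 - 84 = -212
|e| = √(16 + 100 + 196) = √312 ≈ 17.6635
comp_e d = -212 / √312 ≈ -12.002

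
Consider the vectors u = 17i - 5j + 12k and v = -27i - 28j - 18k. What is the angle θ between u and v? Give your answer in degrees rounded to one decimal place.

125.7

u · v = 17·(-27) + (-5)·(-28) + 12·(-18) = -459 + 140 - 216 = -535
|u|² = 289 + 25 + 144 = 458,  |u| = √458 ≈ 21.400935
|v|² = 729 + 784 + 324 = 1837,  |v| = √1837 ≈ 42.860238
cos θ = -535 / (21.400935 · 42.860238) ≈ -0.58327
θ = arccos(-0.58327) ≈ 125.7°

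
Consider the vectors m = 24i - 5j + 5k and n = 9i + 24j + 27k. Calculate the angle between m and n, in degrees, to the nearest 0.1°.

75.6

m · n = 24·9 + (-5)·24 + 5·27 = 216 - 120 + 135 = 231
|m|² = 576 + 25 + 25 = 626,  |m| = √626 ≈ 25.019992
|n|² = 81 + 576 + 729 = 1386,  |n| = √1386 ≈ 37.229021
cos θ = 231 / (25.019992 · 37.229021) ≈ 0.24800
θ = arccos(0.24800) ≈ 75.6°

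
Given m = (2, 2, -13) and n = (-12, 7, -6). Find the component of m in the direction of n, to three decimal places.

4.494

m · n = 2·(-12) + 2·7 + (-13)·(-6) = -24 + 14 + 78 = 68
|n| = √(144 + 49 + 36) = √229 ≈ 15.1327
comp_n m = 68 / √229 ≈ 4.494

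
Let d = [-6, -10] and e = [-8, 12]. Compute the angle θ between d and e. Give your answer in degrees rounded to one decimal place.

d · e = (-6)·(-8) + (-10)·12 = 48 - 120 = -72
|d|² = 36 + 100 = 136,  |d| = √136 ≈ 11.661904
|e|² = 64 + 144 = 208,  |e| = √208 ≈ 14.422205
cos θ = -72 / (11.661904 · 14.422205) ≈ -0.42809
θ = arccos(-0.42809) ≈ 115.3°

115.3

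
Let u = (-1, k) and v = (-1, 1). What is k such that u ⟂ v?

u · v = (-1)·(-1) + k·1 = 1 + 1k
Set equal to 0: 1k = -1, so k = -1.

-1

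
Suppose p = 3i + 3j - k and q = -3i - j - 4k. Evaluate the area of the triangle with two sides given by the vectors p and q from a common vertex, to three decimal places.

i: 3·(-4) - (-1)·(-1) = -12 - 1 = -13
j: (-1)·(-3) - 3·(-4) = 3 - (-12) = 15
k: 3·(-1) - 3·(-3) = -3 - (-9) = 6
p × q = (-13, 15, 6)
|p × q| = √((-13)² + 15² + 6²) = √430 ≈ 20.7364
area = ½ · 20.7364 ≈ 10.368

10.368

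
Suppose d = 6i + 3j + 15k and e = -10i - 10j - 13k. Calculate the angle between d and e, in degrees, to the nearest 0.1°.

154.5

d · e = 6·(-10) + 3·(-10) + 15·(-13) = -60 - 30 - 195 = -285
|d|² = 36 + 9 + 225 = 270,  |d| = √270 ≈ 16.431677
|e|² = 100 + 100 + 169 = 369,  |e| = √369 ≈ 19.209373
cos θ = -285 / (16.431677 · 19.209373) ≈ -0.90292
θ = arccos(-0.90292) ≈ 154.5°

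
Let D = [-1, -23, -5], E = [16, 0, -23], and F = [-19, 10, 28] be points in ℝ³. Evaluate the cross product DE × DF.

DE = (17, 23, -18)
DF = (-18, 33, 33)
i: 23·33 - (-18)·33 = 759 - (-594) = 1353
j: (-18)·(-18) - 17·33 = 324 - 561 = -237
k: 17·33 - 23·(-18) = 561 - (-414) = 975
DE × DF = (1353, -237, 975)

(1353, -237, 975)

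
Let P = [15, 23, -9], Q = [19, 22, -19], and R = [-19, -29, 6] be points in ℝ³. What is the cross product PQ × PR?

PQ = (4, -1, -10)
PR = (-34, -52, 15)
i: (-1)·15 - (-10)·(-52) = -15 - 520 = -535
j: (-10)·(-34) - 4·15 = 340 - 60 = 280
k: 4·(-52) - (-1)·(-34) = -208 - 34 = -242
PQ × PR = (-535, 280, -242)

(-535, 280, -242)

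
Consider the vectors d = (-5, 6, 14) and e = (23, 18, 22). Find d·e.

301

d · e = (-5)·23 + 6·18 + 14·22 = -115 + 108 + 308 = 301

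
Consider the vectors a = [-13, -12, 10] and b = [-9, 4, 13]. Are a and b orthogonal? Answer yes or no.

a · b = (-13)·(-9) + (-12)·4 + 10·13 = 117 - 48 + 130 = 199
Nonzero, so the vectors are not orthogonal.

no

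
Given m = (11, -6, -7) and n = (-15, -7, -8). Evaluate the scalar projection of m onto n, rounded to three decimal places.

m · n = 11·(-15) + (-6)·(-7) + (-7)·(-8) = -165 + 42 + 56 = -67
|n| = √(225 + 49 + 64) = √338 ≈ 18.3848
comp_n m = -67 / √338 ≈ -3.644

-3.644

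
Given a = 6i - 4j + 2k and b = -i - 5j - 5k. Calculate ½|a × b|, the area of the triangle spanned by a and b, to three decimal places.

i: (-4)·(-5) - 2·(-5) = 20 - (-10) = 30
j: 2·(-1) - 6·(-5) = -2 - (-30) = 28
k: 6·(-5) - (-4)·(-1) = -30 - 4 = -34
a × b = (30, 28, -34)
|a × b| = √(30² + 28² + (-34)²) = √2840 ≈ 53.2917
area = ½ · 53.2917 ≈ 26.646

26.646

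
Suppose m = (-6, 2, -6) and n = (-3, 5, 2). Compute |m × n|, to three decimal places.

51.303

i: 2·2 - (-6)·5 = 4 - (-30) = 34
j: (-6)·(-3) - (-6)·2 = 18 - (-12) = 30
k: (-6)·5 - 2·(-3) = -30 - (-6) = -24
m × n = (34, 30, -24)
|m × n| = √(34² + 30² + (-24)²) = √2632 ≈ 51.3030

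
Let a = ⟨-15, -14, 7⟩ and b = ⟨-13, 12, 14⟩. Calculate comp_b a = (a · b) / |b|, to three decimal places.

5.541

a · b = (-15)·(-13) + (-14)·12 + 7·14 = 195 - 168 + 98 = 125
|b| = √(169 + 144 + 196) = √509 ≈ 22.5610
comp_b a = 125 / √509 ≈ 5.541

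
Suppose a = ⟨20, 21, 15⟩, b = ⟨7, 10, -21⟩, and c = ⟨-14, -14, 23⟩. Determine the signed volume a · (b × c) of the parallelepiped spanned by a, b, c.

2143

b × c:
i: 10·23 - (-21)·(-14) = 230 - 294 = -64
j: (-21)·(-14) - 7·23 = 294 - 161 = 133
k: 7·(-14) - 10·(-14) = -98 - (-140) = 42
b × c = (-64, 133, 42)
a · (b × c) = 20·(-64) + 21·133 + 15·42 = -1280 + 2793 + 630 = 2143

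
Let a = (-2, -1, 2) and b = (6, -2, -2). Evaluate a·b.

a · b = (-2)·6 + (-1)·(-2) + 2·(-2) = -12 + 2 - 4 = -14

-14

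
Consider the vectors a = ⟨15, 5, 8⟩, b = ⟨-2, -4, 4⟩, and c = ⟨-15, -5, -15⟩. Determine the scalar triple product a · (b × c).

b × c:
i: (-4)·(-15) - 4·(-5) = 60 - (-20) = 80
j: 4·(-15) - (-2)·(-15) = -60 - 30 = -90
k: (-2)·(-5) - (-4)·(-15) = 10 - 60 = -50
b × c = (80, -90, -50)
a · (b × c) = 15·80 + 5·(-90) + 8·(-50) = 1200 - 450 - 400 = 350

350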